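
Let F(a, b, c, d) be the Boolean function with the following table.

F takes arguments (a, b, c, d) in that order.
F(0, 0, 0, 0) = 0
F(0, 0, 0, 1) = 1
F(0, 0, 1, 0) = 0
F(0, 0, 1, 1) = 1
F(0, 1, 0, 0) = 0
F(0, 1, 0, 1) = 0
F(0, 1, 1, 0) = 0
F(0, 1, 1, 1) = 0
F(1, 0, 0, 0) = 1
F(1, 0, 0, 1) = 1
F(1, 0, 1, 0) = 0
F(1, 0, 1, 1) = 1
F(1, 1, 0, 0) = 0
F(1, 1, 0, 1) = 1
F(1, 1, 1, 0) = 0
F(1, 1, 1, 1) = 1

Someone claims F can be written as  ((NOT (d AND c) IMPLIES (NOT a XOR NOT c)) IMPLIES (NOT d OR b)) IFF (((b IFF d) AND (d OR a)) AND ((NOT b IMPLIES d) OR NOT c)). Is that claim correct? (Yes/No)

No

Test each input against both F and the formula:
  a=0, b=0, c=0, d=0: formula gives 0, F = 0 ✓
  a=0, b=0, c=0, d=1: formula gives 0, but F = 1 ✗
A single disagreement suffices: at (0,0,0,1) they differ, so the formula does not compute F.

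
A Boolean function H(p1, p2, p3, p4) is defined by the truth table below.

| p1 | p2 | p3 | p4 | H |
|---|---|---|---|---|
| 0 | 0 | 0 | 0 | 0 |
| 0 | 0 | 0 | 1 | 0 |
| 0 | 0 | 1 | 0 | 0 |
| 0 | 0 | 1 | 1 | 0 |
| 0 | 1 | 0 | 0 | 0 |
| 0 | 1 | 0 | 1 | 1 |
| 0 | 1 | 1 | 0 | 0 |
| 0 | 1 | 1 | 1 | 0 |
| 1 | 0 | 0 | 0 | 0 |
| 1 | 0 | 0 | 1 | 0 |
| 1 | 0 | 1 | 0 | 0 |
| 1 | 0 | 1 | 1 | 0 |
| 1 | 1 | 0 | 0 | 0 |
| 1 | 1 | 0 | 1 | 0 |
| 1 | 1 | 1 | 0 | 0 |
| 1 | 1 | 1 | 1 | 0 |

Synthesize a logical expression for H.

H(p1, p2, p3, p4) = ((¬p1 ∧ p2) ∧ ¬p3) ∧ p4

Only row (0,1,0,1) gives 1. That row's minterm ¬p1·p2·¬p3·p4 is H directly.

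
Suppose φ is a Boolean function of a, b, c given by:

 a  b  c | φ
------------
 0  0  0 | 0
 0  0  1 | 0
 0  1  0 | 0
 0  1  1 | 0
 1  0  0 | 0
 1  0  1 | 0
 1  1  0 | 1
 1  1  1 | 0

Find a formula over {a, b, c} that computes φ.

φ(a, b, c) = (a ∧ b) ∧ ¬c

φ is 1 on exactly one input, (1,1,0), whose minterm is a·b·¬c. So φ is just that conjunction.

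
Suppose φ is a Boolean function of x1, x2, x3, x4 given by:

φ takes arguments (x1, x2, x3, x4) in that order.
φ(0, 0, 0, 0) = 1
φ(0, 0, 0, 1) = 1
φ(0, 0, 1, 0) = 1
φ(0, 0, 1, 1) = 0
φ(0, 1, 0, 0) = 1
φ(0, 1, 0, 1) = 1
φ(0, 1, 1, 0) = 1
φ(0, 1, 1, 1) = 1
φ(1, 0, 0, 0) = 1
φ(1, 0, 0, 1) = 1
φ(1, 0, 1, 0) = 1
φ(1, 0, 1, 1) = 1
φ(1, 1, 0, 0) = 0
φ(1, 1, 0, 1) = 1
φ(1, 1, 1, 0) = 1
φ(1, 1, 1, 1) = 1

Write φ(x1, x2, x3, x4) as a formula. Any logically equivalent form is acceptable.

φ(x1, x2, x3, x4) = ¬((((¬x1 ∧ ¬x2) ∧ x3) ∧ x4) ∨ (((x1 ∧ x2) ∧ ¬x3) ∧ ¬x4))

φ is 0 on only 2 rows — (0,0,1,1), (1,1,0,0). Writing each as a minterm (¬x1·¬x2·x3·x4, x1·x2·¬x3·¬x4) and OR-ing them characterizes exactly where φ=0, so φ is the negation of that disjunction.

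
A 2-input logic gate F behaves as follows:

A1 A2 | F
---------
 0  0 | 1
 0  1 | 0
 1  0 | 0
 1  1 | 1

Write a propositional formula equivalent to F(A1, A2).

F(A1, A2) = ~(A1 ^ A2)

The output is 1 exactly when an even number of inputs are 1 — the complement of 2-way XOR.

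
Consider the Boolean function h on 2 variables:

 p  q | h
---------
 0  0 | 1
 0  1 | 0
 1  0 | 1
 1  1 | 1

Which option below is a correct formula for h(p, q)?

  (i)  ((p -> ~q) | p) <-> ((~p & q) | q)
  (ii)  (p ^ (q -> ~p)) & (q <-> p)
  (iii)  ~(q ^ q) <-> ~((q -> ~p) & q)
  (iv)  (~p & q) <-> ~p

(i) fails at (0,0): the formula yields 0, h is 1.
(ii) fails at (1,0): the formula yields 0, h is 1.
(iv) fails at (0,0): the formula yields 0, h is 1.
Only (iii) survives; checking it on all 4 rows confirms it matches h.

iii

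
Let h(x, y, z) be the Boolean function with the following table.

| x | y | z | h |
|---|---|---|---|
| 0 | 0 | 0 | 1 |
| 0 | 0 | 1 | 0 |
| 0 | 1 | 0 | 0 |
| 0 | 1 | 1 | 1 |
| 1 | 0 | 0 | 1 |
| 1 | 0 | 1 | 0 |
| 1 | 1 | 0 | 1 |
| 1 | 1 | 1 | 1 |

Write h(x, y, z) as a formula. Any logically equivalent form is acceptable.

h(x, y, z) = NOT ((((NOT x AND NOT y) AND z) OR ((NOT x AND y) AND NOT z)) OR ((x AND NOT y) AND z))

h is 0 on only 3 rows — (0,0,1), (0,1,0), (1,0,1). Writing each as a minterm (¬x·¬y·z, ¬x·y·¬z, x·¬y·z) and OR-ing them characterizes exactly where h=0, so h is the negation of that disjunction.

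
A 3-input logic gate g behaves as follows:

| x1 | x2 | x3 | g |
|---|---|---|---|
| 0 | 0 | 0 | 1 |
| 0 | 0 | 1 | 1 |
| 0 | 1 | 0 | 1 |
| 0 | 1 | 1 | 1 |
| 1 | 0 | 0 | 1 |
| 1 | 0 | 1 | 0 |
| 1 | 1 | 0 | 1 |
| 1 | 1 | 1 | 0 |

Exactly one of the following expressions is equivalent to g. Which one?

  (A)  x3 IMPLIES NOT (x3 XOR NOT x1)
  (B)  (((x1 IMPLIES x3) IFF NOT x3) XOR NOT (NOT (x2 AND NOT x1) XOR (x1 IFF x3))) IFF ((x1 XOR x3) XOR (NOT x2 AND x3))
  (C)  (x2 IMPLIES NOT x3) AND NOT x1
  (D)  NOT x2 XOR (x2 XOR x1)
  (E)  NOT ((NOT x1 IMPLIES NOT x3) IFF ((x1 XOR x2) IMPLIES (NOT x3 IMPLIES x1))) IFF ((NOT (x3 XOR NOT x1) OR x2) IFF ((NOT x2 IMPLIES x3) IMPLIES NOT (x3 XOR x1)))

A

(B) fails at (0,1,0): the formula yields 0, g is 1.
(C) fails at (0,1,1): the formula yields 0, g is 1.
(D) fails at (1,0,0): the formula yields 0, g is 1.
(E) fails at (0,0,1): the formula yields 0, g is 1.
That leaves (A). Evaluating it on every row reproduces the table of g exactly.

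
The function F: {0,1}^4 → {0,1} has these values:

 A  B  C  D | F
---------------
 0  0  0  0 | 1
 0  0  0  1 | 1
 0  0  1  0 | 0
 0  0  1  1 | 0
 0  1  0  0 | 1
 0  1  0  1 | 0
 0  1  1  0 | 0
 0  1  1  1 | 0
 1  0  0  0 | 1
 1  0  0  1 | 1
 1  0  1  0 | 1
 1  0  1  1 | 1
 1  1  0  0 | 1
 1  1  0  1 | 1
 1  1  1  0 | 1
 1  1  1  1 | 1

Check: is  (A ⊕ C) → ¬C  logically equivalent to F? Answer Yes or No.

No

Check the formula against F row by row:
  A=0, B=0, C=0, D=0: formula gives 1, F = 1 ✓
  A=0, B=0, C=0, D=1: formula gives 1, F = 1 ✓
  A=0, B=0, C=1, D=0: formula gives 0, F = 0 ✓
  A=0, B=0, C=1, D=1: formula gives 0, F = 0 ✓
  …
  A=0, B=1, C=0, D=1: formula gives 1, but F = 0 ✗
Since they disagree at (0,1,0,1), the expression is not a correct formula for F.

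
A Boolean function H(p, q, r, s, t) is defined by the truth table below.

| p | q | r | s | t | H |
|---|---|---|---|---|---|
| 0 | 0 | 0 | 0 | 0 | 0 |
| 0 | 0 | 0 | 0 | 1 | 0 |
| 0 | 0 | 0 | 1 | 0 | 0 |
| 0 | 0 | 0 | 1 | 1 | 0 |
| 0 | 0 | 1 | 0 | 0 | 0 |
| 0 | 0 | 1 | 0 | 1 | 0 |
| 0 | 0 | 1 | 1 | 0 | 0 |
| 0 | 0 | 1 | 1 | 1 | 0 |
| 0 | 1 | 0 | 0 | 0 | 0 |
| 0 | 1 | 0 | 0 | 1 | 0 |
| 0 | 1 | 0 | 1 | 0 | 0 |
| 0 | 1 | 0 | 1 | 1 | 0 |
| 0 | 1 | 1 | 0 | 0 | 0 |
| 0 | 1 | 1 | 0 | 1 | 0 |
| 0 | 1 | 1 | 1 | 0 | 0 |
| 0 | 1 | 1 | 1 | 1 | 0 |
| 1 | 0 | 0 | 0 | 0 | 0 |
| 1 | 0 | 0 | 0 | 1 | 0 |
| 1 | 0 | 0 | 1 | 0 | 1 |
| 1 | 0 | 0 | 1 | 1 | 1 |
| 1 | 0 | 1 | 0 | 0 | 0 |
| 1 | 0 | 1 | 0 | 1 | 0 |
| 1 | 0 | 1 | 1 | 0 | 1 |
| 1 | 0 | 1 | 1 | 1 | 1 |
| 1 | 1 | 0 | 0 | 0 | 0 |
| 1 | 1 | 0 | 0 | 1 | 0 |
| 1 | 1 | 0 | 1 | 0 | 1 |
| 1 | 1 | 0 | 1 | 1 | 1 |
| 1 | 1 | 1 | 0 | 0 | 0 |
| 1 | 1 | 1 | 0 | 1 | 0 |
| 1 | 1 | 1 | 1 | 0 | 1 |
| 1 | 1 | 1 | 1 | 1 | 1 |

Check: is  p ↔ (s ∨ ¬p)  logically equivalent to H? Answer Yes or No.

Test each input against both H and the formula:
  p=0, q=0, r=0, s=0, t=0: formula gives 0, H = 0 ✓
  p=0, q=0, r=0, s=0, t=1: formula gives 0, H = 0 ✓
  p=0, q=0, r=0, s=1, t=0: formula gives 0, H = 0 ✓
  p=0, q=0, r=0, s=1, t=1: formula gives 0, H = 0 ✓
  …and likewise for the remaining 28 rows.
All 32 rows match — the expression computes H exactly.

Yes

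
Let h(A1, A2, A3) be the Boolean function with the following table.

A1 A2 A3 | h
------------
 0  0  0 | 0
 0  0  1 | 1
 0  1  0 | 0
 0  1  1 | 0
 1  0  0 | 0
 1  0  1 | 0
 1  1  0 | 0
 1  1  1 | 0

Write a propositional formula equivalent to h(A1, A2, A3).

h(A1, A2, A3) = (~A1 & ~A2) & A3

h is 1 on exactly one input, (0,0,1), whose minterm is ¬A1·¬A2·A3. So h is just that conjunction.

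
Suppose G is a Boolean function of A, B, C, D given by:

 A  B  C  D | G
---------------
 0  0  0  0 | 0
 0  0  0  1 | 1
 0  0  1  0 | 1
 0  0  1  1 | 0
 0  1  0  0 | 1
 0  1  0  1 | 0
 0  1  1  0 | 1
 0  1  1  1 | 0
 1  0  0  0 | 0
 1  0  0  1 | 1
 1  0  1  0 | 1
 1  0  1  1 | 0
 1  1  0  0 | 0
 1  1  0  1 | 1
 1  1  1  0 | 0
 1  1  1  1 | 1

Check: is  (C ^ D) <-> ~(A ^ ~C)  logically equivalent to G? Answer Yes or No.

Check the formula against G row by row:
  A=0, B=0, C=0, D=0: formula gives 1, but G = 0 ✗
A single disagreement suffices: at (0,0,0,0) they differ, so the formula does not compute G.

No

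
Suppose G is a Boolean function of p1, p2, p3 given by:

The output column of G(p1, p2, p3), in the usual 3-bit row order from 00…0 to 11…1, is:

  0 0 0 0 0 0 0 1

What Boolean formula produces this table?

G(p1, p2, p3) = (p1 & p2) & p3

The output is 1 only when every input is 1 — the AND of all inputs.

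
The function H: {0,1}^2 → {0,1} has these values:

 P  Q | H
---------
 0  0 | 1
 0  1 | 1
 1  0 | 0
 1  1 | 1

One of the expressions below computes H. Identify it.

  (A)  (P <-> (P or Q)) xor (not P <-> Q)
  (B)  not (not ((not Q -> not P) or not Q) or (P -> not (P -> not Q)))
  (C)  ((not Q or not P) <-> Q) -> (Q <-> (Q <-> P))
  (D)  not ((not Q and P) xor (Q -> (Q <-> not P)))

A

(B): at (0,0) it gives 0, but H = 1 — eliminated.
(C): at (0,1) it gives 0, but H = 1 — eliminated.
(D): at (0,0) it gives 0, but H = 1 — eliminated.
(A) is the remaining candidate, and it agrees with H on all 4 inputs.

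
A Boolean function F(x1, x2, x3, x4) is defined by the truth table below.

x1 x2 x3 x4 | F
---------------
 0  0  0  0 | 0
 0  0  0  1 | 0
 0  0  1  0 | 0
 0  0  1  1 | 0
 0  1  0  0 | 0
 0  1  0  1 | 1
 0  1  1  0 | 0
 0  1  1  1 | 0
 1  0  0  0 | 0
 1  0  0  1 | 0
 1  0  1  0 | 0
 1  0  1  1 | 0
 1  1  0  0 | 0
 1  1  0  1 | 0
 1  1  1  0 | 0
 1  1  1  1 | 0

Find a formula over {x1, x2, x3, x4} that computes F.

Only row (0,1,0,1) gives 1. That row's minterm ¬x1·x2·¬x3·x4 is F directly.

F(x1, x2, x3, x4) = ((~x1 & x2) & ~x3) & x4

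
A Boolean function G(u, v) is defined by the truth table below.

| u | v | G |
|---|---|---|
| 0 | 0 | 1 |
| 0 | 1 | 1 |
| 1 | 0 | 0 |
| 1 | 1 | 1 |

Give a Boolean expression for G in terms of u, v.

G(u, v) = (u · v')'

G is 0 on exactly one input, (1,0), whose minterm is u·¬v. So G is the negation of that single conjunction.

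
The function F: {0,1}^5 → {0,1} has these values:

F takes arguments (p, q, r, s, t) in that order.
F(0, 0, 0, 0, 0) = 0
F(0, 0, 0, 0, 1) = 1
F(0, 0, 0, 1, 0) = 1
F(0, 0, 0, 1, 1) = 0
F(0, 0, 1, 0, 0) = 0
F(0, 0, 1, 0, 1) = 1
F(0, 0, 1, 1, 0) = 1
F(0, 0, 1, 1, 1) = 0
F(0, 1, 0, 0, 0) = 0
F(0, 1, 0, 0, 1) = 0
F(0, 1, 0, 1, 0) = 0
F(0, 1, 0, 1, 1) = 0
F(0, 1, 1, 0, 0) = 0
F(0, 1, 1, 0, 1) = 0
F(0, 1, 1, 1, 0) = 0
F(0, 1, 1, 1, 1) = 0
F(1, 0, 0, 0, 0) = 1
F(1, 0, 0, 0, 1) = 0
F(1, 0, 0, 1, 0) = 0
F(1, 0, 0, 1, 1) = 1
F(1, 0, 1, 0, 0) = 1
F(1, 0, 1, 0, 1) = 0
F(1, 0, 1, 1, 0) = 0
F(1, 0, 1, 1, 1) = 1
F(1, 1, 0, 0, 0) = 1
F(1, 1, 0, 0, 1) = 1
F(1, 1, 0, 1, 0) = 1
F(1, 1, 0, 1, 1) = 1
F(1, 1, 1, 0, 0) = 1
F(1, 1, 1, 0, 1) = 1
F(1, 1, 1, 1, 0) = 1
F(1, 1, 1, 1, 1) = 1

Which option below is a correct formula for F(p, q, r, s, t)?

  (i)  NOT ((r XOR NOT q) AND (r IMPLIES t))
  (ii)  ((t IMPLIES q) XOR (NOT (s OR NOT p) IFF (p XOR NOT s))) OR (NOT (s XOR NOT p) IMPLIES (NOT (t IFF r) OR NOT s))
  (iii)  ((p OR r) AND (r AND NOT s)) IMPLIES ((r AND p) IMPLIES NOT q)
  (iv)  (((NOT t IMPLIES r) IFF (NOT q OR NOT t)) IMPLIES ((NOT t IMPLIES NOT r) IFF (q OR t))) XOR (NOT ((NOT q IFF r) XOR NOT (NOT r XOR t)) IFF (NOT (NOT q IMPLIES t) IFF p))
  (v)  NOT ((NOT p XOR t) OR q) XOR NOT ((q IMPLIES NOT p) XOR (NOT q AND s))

(i) fails at (0,0,0,0,1): the formula yields 0, F is 1.
(ii) fails at (0,0,0,0,0): the formula yields 1, F is 0.
(iii) fails at (0,0,0,0,0): the formula yields 1, F is 0.
(iv) fails at (0,0,0,0,0): the formula yields 1, F is 0.
(v) is the remaining candidate, and it agrees with F on all 32 inputs.

v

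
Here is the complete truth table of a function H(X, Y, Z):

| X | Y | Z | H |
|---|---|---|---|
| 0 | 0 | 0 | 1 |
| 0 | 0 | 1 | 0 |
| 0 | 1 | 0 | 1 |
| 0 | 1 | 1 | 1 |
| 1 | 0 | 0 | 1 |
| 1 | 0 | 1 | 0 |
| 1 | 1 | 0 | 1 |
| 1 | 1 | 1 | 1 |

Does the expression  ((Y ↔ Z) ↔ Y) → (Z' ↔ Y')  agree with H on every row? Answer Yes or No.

Test each input against both H and the formula:
  X=0, Y=0, Z=0: formula gives 1, H = 1 ✓
  X=0, Y=0, Z=1: formula gives 0, H = 0 ✓
  X=0, Y=1, Z=0: formula gives 1, H = 1 ✓
  X=0, Y=1, Z=1: formula gives 1, H = 1 ✓
  X=1, Y=0, Z=0: formula gives 1, H = 1 ✓
  … (the remaining 3 rows also agree.)
Every row agrees, so the formula is equivalent.

Yes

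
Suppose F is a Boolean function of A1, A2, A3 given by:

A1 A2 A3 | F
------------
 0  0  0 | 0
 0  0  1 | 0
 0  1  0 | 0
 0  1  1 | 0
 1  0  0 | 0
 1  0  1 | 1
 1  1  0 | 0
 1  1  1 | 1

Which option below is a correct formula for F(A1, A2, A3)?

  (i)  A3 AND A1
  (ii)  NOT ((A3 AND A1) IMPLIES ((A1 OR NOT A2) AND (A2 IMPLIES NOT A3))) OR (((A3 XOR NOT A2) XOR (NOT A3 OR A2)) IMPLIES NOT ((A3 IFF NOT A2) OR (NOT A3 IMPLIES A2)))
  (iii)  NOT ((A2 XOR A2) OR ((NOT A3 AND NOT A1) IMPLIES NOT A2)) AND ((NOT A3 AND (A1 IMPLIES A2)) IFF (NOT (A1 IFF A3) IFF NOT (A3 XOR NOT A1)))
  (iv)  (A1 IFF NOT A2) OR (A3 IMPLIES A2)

i

(ii) fails at (0,0,0): the formula yields 1, F is 0.
(iii) fails at (0,1,0): the formula yields 1, F is 0.
(iv) fails at (0,0,0): the formula yields 1, F is 0.
That leaves (i). Evaluating it on every row reproduces the table of F exactly.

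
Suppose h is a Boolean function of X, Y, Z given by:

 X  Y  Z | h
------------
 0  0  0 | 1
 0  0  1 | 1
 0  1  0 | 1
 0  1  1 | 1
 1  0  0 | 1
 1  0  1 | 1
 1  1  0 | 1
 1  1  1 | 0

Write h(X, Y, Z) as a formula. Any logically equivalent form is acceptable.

h(X, Y, Z) = ((X · Y) · Z)'

The output is 0 only when every input is 1 — NAND of all inputs.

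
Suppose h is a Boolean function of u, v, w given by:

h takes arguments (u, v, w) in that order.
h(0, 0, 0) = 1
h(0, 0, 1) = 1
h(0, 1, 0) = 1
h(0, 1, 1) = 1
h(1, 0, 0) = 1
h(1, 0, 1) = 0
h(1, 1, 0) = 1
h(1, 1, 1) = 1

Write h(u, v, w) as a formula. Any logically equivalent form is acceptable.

h(u, v, w) = NOT ((u AND NOT v) AND w)

Only row (1,0,1) gives 0. So h is 1 everywhere except there — the complement of the minterm u·¬v·w.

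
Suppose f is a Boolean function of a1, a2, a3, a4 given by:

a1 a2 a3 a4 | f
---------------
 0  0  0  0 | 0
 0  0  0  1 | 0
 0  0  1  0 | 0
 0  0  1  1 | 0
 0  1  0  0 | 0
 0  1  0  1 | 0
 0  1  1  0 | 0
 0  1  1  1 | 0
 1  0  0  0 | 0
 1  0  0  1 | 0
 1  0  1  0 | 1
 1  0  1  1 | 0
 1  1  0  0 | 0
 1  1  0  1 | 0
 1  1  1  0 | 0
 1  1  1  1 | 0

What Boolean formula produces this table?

f is 1 on exactly one input, (1,0,1,0), whose minterm is a1·¬a2·a3·¬a4. So f is just that conjunction.

f(a1, a2, a3, a4) = ((a1 and not a2) and a3) and not a4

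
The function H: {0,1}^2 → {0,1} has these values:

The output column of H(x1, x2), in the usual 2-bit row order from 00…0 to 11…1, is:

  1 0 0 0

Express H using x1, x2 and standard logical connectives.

The output is 1 only when every input is 0 — NOR of all inputs.

H(x1, x2) = ~(x1 | x2)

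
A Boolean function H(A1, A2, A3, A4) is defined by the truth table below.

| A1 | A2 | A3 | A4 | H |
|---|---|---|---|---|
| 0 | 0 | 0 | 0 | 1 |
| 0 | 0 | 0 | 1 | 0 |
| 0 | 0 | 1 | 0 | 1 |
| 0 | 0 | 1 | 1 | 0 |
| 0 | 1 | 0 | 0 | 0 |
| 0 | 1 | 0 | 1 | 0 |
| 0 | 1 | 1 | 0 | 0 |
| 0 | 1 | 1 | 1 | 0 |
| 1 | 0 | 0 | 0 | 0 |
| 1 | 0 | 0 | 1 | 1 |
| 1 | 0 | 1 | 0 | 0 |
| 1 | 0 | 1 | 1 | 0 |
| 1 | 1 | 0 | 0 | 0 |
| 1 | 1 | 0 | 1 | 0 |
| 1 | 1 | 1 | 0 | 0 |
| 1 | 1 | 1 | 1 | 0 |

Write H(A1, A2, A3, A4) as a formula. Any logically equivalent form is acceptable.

H(A1, A2, A3, A4) = ((((not A1 and not A2) and not A3) and not A4) or (((not A1 and not A2) and A3) and not A4)) or (((A1 and not A2) and not A3) and A4)

H=1 on 3 inputs: (0,0,0,0), (0,0,1,0), (1,0,0,1). Reading each as a conjunction of literals (¬A1·¬A2·¬A3·¬A4, ¬A1·¬A2·A3·¬A4, A1·¬A2·¬A3·A4) and taking the OR gives the canonical DNF.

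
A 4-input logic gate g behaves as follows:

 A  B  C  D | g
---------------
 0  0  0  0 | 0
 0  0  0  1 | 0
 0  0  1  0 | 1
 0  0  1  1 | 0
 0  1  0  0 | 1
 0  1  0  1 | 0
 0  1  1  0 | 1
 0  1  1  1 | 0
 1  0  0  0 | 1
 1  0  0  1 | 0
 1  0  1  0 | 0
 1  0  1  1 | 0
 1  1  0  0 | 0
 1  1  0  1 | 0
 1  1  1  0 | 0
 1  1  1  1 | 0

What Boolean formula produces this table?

g(A, B, C, D) = (((((A' · B') · C) · D') + (((A' · B) · C') · D')) + (((A' · B) · C) · D')) + (((A · B') · C') · D')

The 1-rows are (0,0,1,0), (0,1,0,0), (0,1,1,0), (1,0,0,0). Each contributes one minterm — ¬A·¬B·C·¬D; ¬A·B·¬C·¬D; ¬A·B·C·¬D; A·¬B·¬C·¬D — and their disjunction is a sum-of-products form of g.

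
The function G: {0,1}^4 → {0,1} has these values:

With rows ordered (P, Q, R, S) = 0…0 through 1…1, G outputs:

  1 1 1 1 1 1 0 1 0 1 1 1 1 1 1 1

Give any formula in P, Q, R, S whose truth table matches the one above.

G(P, Q, R, S) = not ((((not P and Q) and R) and not S) or (((P and not Q) and not R) and not S))

G is 0 on only 2 rows — (0,1,1,0), (1,0,0,0). Writing each as a minterm (¬P·Q·R·¬S, P·¬Q·¬R·¬S) and OR-ing them characterizes exactly where G=0, so G is the negation of that disjunction.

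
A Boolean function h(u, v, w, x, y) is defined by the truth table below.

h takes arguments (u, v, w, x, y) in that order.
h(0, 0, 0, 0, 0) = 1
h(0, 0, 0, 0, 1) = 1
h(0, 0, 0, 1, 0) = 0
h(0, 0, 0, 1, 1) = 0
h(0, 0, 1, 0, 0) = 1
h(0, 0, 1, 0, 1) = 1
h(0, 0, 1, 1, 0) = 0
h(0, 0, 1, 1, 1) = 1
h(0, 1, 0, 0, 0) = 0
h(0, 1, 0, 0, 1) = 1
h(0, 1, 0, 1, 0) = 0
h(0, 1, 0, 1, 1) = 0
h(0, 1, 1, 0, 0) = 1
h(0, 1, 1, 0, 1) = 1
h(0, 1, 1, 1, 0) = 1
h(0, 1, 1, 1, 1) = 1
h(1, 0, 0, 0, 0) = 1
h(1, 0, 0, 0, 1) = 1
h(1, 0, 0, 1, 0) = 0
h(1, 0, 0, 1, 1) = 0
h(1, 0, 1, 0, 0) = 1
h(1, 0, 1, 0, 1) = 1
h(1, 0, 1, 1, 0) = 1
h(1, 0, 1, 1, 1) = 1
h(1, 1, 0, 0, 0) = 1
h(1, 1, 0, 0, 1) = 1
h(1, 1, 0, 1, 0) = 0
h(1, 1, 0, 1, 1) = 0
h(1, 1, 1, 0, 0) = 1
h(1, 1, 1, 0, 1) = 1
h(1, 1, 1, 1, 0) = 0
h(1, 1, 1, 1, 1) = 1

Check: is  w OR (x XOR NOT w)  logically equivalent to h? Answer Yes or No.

Evaluate w OR (x XOR NOT w) on each row and compare to h:
  u=0, v=0, w=0, x=0, y=0: formula gives 1, h = 1 ✓
  u=0, v=0, w=0, x=0, y=1: formula gives 1, h = 1 ✓
  u=0, v=0, w=0, x=1, y=0: formula gives 0, h = 0 ✓
  u=0, v=0, w=0, x=1, y=1: formula gives 0, h = 0 ✓
  …
  u=0, v=0, w=1, x=1, y=0: formula gives 1, but h = 0 ✗
Since they disagree at (0,0,1,1,0), the expression is not a correct formula for h.

No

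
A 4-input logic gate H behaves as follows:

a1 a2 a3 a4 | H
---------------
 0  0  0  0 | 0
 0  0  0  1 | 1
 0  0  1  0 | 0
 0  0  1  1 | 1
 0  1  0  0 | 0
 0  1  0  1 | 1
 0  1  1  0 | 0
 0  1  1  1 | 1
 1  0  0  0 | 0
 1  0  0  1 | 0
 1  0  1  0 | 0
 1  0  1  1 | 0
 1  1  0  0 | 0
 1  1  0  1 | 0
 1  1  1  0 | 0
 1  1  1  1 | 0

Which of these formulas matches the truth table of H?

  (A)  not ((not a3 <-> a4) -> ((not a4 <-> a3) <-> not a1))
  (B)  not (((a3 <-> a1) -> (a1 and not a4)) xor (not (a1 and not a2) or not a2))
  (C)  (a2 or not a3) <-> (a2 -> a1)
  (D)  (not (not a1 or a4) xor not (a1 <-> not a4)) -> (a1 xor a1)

(A) fails at (0,0,0,1): the formula yields 0, H is 1.
(B) fails at (0,0,0,1): the formula yields 0, H is 1.
(C) fails at (0,0,0,0): the formula yields 1, H is 0.
Only (D) survives; checking it on all 16 rows confirms it matches H.

D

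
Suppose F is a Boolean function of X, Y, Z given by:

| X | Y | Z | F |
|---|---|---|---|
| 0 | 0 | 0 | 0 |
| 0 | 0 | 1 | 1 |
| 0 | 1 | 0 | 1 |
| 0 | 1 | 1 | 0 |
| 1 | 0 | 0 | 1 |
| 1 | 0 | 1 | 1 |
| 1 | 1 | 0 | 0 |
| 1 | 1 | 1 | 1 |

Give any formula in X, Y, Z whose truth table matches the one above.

F(X, Y, Z) = NOT ((((NOT X AND NOT Y) AND NOT Z) OR ((NOT X AND Y) AND Z)) OR ((X AND Y) AND NOT Z))

There are just 3 zero rows: (0,0,0), (0,1,1), (1,1,0). Their minterms are ¬X·¬Y·¬Z, ¬X·Y·Z, X·Y·¬Z; the OR of those covers precisely the 0-outputs, and negating it yields F.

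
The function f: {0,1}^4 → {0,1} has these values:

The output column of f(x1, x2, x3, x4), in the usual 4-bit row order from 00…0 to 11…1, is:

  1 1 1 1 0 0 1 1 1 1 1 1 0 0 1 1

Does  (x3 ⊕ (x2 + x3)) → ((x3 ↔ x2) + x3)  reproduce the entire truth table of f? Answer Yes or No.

Evaluate (x3 ⊕ (x2 + x3)) → ((x3 ↔ x2) + x3) on each row and compare to f:
  x1=0, x2=0, x3=0, x4=0: formula gives 1, f = 1 ✓
  x1=0, x2=0, x3=0, x4=1: formula gives 1, f = 1 ✓
  x1=0, x2=0, x3=1, x4=0: formula gives 1, f = 1 ✓
  x1=0, x2=0, x3=1, x4=1: formula gives 1, f = 1 ✓
  …and likewise for the remaining 12 rows.
No disagreement on any input; they are logically equivalent.

Yes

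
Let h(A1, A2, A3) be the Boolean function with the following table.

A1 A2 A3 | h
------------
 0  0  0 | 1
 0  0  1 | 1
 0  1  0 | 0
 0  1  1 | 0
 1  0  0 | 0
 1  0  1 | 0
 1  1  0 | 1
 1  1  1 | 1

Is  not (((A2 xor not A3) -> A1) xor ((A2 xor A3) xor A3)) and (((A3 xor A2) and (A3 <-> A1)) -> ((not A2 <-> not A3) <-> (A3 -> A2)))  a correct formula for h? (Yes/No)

Test each input against both h and the formula:
  A1=0, A2=0, A3=0: formula gives 1, h = 1 ✓
  A1=0, A2=0, A3=1: formula gives 0, but h = 1 ✗
Row (0,0,1) is a counterexample, so the formula is not equivalent to h.

No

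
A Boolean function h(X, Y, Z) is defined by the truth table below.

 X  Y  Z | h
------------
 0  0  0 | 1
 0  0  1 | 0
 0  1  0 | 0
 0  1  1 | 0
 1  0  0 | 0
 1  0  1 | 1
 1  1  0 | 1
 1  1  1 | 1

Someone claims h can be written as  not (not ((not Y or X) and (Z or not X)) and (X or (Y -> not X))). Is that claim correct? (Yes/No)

Test each input against both h and the formula:
  X=0, Y=0, Z=0: formula gives 1, h = 1 ✓
  X=0, Y=0, Z=1: formula gives 1, but h = 0 ✗
Row (0,0,1) is a counterexample, so the formula is not equivalent to h.

No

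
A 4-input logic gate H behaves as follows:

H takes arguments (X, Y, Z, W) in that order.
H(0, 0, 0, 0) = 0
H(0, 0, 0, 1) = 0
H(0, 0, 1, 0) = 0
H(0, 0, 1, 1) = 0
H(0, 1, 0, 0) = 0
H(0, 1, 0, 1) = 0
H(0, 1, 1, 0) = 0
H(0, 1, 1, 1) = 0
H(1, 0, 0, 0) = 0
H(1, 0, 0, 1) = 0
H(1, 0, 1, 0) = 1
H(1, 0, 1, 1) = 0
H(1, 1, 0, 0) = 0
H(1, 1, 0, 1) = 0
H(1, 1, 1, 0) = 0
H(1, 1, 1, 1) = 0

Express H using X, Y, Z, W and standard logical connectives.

Only row (1,0,1,0) gives 1. That row's minterm X·¬Y·Z·¬W is H directly.

H(X, Y, Z, W) = ((X AND NOT Y) AND Z) AND NOT W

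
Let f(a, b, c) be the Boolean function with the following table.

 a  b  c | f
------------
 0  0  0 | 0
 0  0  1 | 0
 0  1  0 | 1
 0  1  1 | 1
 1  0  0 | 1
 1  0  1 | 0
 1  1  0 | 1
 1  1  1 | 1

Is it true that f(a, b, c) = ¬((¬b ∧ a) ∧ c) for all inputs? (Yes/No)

Evaluate ¬((¬b ∧ a) ∧ c) on each row and compare to f:
  a=0, b=0, c=0: formula gives 1, but f = 0 ✗
A single disagreement suffices: at (0,0,0) they differ, so the formula does not compute f.

No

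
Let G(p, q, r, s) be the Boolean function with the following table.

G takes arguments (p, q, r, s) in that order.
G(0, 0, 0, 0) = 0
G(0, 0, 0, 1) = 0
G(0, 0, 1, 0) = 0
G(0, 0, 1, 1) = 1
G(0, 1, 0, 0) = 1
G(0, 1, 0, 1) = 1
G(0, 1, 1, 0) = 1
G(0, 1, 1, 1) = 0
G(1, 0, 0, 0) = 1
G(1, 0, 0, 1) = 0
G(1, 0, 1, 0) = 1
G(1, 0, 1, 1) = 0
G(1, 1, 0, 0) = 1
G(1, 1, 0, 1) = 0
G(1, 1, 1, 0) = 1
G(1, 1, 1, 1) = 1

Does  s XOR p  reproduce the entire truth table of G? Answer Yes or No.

No

Evaluate s XOR p on each row and compare to G:
  p=0, q=0, r=0, s=0: formula gives 0, G = 0 ✓
  p=0, q=0, r=0, s=1: formula gives 1, but G = 0 ✗
Since they disagree at (0,0,0,1), the expression is not a correct formula for G.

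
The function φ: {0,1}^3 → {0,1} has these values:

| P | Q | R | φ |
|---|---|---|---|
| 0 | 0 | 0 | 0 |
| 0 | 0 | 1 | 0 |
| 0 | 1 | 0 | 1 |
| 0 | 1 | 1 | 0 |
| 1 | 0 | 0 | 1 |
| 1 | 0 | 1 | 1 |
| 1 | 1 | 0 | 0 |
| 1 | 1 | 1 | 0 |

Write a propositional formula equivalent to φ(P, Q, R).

φ=1 on 3 inputs: (0,1,0), (1,0,0), (1,0,1). Reading each as a conjunction of literals (¬P·Q·¬R, P·¬Q·¬R, P·¬Q·R) and taking the OR gives the canonical DNF.

φ(P, Q, R) = (((NOT P AND Q) AND NOT R) OR ((P AND NOT Q) AND NOT R)) OR ((P AND NOT Q) AND R)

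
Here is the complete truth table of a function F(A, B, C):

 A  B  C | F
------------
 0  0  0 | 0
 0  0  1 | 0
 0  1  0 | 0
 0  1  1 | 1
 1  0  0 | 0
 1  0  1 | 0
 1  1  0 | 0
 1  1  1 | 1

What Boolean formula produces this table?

F(A, B, C) = ((NOT A AND B) AND C) OR ((A AND B) AND C)

Collect the rows where F=1 — (0,1,1), (1,1,1) — and write one minterm per row: ¬A·B·C, A·B·C. Their union (logical OR) reproduces the table exactly.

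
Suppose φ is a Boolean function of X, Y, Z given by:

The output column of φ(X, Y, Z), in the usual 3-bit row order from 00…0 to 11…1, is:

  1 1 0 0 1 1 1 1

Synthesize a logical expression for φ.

φ(X, Y, Z) = ¬(((¬X ∧ Y) ∧ ¬Z) ∨ ((¬X ∧ Y) ∧ Z))

The 0-rows are (0,1,0), (0,1,1). Take each as a conjunction (¬X·Y·¬Z, ¬X·Y·Z), form their disjunction, and complement — that gives a formula that is 1 everywhere φ is.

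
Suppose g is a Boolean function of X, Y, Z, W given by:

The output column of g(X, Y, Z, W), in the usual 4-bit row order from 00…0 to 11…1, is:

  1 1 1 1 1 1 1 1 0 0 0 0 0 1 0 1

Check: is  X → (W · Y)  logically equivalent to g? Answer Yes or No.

Yes

Test each input against both g and the formula:
  X=0, Y=0, Z=0, W=0: formula gives 1, g = 1 ✓
  X=0, Y=0, Z=0, W=1: formula gives 1, g = 1 ✓
  X=0, Y=0, Z=1, W=0: formula gives 1, g = 1 ✓
  X=0, Y=0, Z=1, W=1: formula gives 1, g = 1 ✓
  … (the remaining 12 rows also agree.)
No disagreement on any input; they are logically equivalent.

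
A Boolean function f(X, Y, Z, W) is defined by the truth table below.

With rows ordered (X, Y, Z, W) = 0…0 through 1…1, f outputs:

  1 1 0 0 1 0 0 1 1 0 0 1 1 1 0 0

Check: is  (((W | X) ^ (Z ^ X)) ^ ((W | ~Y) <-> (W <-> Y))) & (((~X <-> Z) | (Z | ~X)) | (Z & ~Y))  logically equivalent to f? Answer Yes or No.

Check the formula against f row by row:
  X=0, Y=0, Z=0, W=0: formula gives 1, f = 1 ✓
  X=0, Y=0, Z=0, W=1: formula gives 1, f = 1 ✓
  X=0, Y=0, Z=1, W=0: formula gives 0, f = 0 ✓
  X=0, Y=0, Z=1, W=1: formula gives 0, f = 0 ✓
  … (the remaining 12 rows also agree.)
All 16 rows match — the expression computes f exactly.

Yes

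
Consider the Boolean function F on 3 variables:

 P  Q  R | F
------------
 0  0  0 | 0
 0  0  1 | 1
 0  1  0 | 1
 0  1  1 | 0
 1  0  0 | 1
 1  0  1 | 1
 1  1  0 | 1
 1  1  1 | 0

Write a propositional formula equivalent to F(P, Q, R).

The 0-rows are (0,0,0), (0,1,1), (1,1,1). Take each as a conjunction (¬P·¬Q·¬R, ¬P·Q·R, P·Q·R), form their disjunction, and complement — that gives a formula that is 1 everywhere F is.

F(P, Q, R) = ¬((((¬P ∧ ¬Q) ∧ ¬R) ∨ ((¬P ∧ Q) ∧ R)) ∨ ((P ∧ Q) ∧ R))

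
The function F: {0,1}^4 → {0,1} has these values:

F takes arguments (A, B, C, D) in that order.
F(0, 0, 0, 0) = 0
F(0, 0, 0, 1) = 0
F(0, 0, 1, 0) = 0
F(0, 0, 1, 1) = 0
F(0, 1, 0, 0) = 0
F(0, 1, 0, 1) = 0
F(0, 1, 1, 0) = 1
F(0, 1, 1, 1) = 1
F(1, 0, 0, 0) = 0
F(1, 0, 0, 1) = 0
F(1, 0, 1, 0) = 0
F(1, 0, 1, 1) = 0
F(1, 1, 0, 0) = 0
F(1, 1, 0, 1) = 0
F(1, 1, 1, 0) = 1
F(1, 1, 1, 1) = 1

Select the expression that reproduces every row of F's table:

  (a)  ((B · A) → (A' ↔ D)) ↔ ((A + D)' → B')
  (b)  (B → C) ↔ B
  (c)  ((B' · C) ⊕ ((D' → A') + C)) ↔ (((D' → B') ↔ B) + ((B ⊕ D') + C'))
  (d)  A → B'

b

(a) disagrees with F on (0,0,0,0) (formula → 1, table → 0); rule it out.
(c) disagrees with F on (0,0,0,0) (formula → 1, table → 0); rule it out.
(d) disagrees with F on (0,0,0,0) (formula → 1, table → 0); rule it out.
Only (b) survives; checking it on all 16 rows confirms it matches F.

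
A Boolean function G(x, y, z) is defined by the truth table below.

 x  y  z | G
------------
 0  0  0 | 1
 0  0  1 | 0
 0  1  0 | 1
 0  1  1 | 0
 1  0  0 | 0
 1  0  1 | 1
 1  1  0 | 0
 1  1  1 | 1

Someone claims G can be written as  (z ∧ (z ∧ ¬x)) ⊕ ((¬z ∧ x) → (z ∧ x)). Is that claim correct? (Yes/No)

Yes

Test each input against both G and the formula:
  x=0, y=0, z=0: formula gives 1, G = 1 ✓
  x=0, y=0, z=1: formula gives 0, G = 0 ✓
  x=0, y=1, z=0: formula gives 1, G = 1 ✓
  x=0, y=1, z=1: formula gives 0, G = 0 ✓
  x=1, y=0, z=0: formula gives 0, G = 0 ✓
  …and likewise for the remaining 3 rows.
No disagreement on any input; they are logically equivalent.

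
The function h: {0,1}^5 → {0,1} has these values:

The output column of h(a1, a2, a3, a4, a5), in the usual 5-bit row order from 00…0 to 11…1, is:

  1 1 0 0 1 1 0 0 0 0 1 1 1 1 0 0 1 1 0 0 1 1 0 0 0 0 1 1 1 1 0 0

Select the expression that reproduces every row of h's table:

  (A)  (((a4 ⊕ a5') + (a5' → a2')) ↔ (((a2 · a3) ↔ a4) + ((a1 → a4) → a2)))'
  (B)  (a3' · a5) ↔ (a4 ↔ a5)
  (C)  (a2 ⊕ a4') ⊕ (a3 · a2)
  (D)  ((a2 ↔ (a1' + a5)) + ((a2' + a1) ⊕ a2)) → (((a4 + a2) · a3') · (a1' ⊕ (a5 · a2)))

C

(A) fails at (0,0,0,0,0): the formula yields 0, h is 1.
(B) fails at (0,0,0,0,0): the formula yields 0, h is 1.
(D) fails at (0,0,0,0,0): the formula yields 0, h is 1.
Only (C) survives; checking it on all 32 rows confirms it matches h.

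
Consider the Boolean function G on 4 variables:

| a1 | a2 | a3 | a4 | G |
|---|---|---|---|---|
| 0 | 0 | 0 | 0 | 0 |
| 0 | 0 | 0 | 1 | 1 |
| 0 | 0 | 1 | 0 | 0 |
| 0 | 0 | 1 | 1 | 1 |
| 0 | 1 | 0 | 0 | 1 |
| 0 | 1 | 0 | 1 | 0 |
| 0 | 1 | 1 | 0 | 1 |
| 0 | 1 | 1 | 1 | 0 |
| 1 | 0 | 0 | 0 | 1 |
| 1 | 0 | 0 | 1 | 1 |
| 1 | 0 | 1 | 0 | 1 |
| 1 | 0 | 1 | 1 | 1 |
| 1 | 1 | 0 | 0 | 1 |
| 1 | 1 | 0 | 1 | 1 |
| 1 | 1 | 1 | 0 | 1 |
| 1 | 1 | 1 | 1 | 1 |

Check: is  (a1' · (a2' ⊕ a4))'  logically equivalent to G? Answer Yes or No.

Yes

Evaluate (a1' · (a2' ⊕ a4))' on each row and compare to G:
  a1=0, a2=0, a3=0, a4=0: formula gives 0, G = 0 ✓
  a1=0, a2=0, a3=0, a4=1: formula gives 1, G = 1 ✓
  a1=0, a2=0, a3=1, a4=0: formula gives 0, G = 0 ✓
  a1=0, a2=0, a3=1, a4=1: formula gives 1, G = 1 ✓
  …and likewise for the remaining 12 rows.
All 16 rows match — the expression computes G exactly.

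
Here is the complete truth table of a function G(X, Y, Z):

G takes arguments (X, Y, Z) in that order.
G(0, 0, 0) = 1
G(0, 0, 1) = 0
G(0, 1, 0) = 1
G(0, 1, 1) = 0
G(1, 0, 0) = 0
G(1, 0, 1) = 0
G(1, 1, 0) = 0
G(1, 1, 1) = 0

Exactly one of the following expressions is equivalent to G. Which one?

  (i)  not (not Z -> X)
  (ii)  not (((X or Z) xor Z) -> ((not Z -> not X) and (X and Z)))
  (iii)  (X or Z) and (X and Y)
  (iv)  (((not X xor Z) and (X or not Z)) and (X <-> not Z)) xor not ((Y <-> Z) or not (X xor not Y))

i

(ii): at (0,0,0) it gives 0, but G = 1 — eliminated.
(iii): at (0,0,0) it gives 0, but G = 1 — eliminated.
(iv): at (0,0,0) it gives 0, but G = 1 — eliminated.
(i) is the remaining candidate, and it agrees with G on all 8 inputs.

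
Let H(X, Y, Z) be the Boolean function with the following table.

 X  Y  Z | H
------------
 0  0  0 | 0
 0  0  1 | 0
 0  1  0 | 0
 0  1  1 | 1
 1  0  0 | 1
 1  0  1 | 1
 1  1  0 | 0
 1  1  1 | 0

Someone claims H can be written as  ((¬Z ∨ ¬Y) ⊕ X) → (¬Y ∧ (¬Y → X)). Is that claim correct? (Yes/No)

Check the formula against H row by row:
  X=0, Y=0, Z=0: formula gives 0, H = 0 ✓
  X=0, Y=0, Z=1: formula gives 0, H = 0 ✓
  X=0, Y=1, Z=0: formula gives 0, H = 0 ✓
  X=0, Y=1, Z=1: formula gives 1, H = 1 ✓
  X=1, Y=0, Z=0: formula gives 1, H = 1 ✓
  …
  X=1, Y=1, Z=0: formula gives 1, but H = 0 ✗
Row (1,1,0) is a counterexample, so the formula is not equivalent to H.

No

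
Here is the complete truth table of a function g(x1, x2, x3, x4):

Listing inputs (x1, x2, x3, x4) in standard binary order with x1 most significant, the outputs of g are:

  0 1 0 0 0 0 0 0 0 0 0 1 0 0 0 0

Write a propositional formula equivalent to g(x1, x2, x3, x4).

g=1 on 2 inputs: (0,0,0,1), (1,0,1,1). Reading each as a conjunction of literals (¬x1·¬x2·¬x3·x4, x1·¬x2·x3·x4) and taking the OR gives the canonical DNF.

g(x1, x2, x3, x4) = (((not x1 and not x2) and not x3) and x4) or (((x1 and not x2) and x3) and x4)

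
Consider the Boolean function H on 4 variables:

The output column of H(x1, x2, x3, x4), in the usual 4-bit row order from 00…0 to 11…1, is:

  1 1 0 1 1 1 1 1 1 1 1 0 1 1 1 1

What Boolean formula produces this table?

H is 0 on only 2 rows — (0,0,1,0), (1,0,1,1). Writing each as a minterm (¬x1·¬x2·x3·¬x4, x1·¬x2·x3·x4) and OR-ing them characterizes exactly where H=0, so H is the negation of that disjunction.

H(x1, x2, x3, x4) = not ((((not x1 and not x2) and x3) and not x4) or (((x1 and not x2) and x3) and x4))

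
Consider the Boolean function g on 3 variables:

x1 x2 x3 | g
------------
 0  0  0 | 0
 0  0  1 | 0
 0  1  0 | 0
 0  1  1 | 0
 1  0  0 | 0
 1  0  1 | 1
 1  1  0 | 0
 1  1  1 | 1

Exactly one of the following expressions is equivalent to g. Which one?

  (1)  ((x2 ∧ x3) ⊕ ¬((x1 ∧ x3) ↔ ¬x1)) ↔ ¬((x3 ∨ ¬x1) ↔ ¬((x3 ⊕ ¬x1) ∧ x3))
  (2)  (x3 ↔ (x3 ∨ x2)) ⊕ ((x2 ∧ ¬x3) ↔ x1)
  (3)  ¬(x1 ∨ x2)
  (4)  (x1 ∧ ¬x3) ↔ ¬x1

(1) fails at (0,1,1): the formula yields 1, g is 0.
(2) fails at (1,0,0): the formula yields 1, g is 0.
(3) fails at (0,0,0): the formula yields 1, g is 0.
That leaves (4). Evaluating it on every row reproduces the table of g exactly.

4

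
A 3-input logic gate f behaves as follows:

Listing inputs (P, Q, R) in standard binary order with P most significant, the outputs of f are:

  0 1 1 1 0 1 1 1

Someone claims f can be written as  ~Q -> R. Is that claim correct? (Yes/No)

Yes

Evaluate ~Q -> R on each row and compare to f:
  P=0, Q=0, R=0: formula gives 0, f = 0 ✓
  P=0, Q=0, R=1: formula gives 1, f = 1 ✓
  P=0, Q=1, R=0: formula gives 1, f = 1 ✓
  P=0, Q=1, R=1: formula gives 1, f = 1 ✓
  P=1, Q=0, R=0: formula gives 0, f = 0 ✓
  …and likewise for the remaining 3 rows.
All 8 rows match — the expression computes f exactly.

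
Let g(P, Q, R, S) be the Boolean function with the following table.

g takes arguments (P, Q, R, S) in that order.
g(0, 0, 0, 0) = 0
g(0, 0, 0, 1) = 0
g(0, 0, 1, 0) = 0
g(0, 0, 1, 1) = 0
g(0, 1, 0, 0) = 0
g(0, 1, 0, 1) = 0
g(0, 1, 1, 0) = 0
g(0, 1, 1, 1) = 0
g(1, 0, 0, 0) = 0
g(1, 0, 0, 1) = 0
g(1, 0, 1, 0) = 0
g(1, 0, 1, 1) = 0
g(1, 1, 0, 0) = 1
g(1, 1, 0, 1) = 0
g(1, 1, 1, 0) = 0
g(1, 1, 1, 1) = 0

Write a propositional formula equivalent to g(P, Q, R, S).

g is 1 on exactly one input, (1,1,0,0), whose minterm is P·Q·¬R·¬S. So g is just that conjunction.

g(P, Q, R, S) = ((P and Q) and not R) and not S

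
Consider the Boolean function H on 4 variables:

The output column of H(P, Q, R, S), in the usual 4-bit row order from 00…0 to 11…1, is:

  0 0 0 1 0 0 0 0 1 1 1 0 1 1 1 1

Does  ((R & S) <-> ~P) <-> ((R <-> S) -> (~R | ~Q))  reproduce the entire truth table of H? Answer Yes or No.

Yes

Test each input against both H and the formula:
  P=0, Q=0, R=0, S=0: formula gives 0, H = 0 ✓
  P=0, Q=0, R=0, S=1: formula gives 0, H = 0 ✓
  P=0, Q=0, R=1, S=0: formula gives 0, H = 0 ✓
  P=0, Q=0, R=1, S=1: formula gives 1, H = 1 ✓
  … (the remaining 12 rows also agree.)
No disagreement on any input; they are logically equivalent.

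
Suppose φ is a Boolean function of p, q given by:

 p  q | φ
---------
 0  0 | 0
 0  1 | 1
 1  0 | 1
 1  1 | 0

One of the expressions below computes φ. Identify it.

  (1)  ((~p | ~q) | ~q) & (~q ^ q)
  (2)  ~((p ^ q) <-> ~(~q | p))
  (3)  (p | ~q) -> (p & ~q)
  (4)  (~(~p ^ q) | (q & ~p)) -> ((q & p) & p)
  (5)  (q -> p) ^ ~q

(1) disagrees with φ on (0,0) (formula → 1, table → 0); rule it out.
(2) disagrees with φ on (0,1) (formula → 0, table → 1); rule it out.
(4) disagrees with φ on (0,0) (formula → 1, table → 0); rule it out.
(5) disagrees with φ on (0,1) (formula → 0, table → 1); rule it out.
That leaves (3). Evaluating it on every row reproduces the table of φ exactly.

3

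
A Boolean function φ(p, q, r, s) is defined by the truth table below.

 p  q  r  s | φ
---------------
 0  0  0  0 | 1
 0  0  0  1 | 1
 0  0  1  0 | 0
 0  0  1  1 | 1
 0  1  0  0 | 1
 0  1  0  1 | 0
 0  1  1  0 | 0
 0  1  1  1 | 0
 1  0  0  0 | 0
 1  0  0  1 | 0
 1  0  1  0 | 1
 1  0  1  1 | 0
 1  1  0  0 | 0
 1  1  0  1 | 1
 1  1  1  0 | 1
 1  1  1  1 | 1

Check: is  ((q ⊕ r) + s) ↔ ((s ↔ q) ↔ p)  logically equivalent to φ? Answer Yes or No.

Yes

Evaluate ((q ⊕ r) + s) ↔ ((s ↔ q) ↔ p) on each row and compare to φ:
  p=0, q=0, r=0, s=0: formula gives 1, φ = 1 ✓
  p=0, q=0, r=0, s=1: formula gives 1, φ = 1 ✓
  p=0, q=0, r=1, s=0: formula gives 0, φ = 0 ✓
  p=0, q=0, r=1, s=1: formula gives 1, φ = 1 ✓
  … (the remaining 12 rows also agree.)
No disagreement on any input; they are logically equivalent.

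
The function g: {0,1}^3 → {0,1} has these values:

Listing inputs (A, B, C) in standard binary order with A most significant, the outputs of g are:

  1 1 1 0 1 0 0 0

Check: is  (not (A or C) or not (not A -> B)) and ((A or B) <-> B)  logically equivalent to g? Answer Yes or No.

Test each input against both g and the formula:
  A=0, B=0, C=0: formula gives 1, g = 1 ✓
  A=0, B=0, C=1: formula gives 1, g = 1 ✓
  A=0, B=1, C=0: formula gives 1, g = 1 ✓
  A=0, B=1, C=1: formula gives 0, g = 0 ✓
  A=1, B=0, C=0: formula gives 0, but g = 1 ✗
Row (1,0,0) is a counterexample, so the formula is not equivalent to g.

No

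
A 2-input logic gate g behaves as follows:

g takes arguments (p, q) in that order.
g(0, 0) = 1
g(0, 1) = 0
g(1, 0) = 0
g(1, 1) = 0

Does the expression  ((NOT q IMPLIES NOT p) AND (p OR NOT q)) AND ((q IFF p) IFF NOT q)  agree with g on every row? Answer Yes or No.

Yes

Evaluate ((NOT q IMPLIES NOT p) AND (p OR NOT q)) AND ((q IFF p) IFF NOT q) on each row and compare to g:
  p=0, q=0: formula gives 1, g = 1 ✓
  p=0, q=1: formula gives 0, g = 0 ✓
  p=1, q=0: formula gives 0, g = 0 ✓
  p=1, q=1: formula gives 0, g = 0 ✓
All 4 rows match — the expression computes g exactly.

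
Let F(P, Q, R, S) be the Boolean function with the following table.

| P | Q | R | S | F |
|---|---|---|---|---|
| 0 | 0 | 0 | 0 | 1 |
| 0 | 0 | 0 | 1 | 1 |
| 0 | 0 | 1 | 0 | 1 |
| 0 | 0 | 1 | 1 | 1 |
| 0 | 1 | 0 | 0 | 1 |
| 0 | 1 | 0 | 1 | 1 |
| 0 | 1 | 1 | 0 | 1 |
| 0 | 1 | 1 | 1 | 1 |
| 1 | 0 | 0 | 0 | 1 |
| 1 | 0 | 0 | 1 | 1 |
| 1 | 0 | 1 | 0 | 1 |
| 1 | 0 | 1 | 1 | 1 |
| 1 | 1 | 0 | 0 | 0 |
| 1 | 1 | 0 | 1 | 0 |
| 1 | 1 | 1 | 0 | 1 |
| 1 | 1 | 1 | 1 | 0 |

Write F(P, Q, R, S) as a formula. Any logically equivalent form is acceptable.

F(P, Q, R, S) = ¬(((((P ∧ Q) ∧ ¬R) ∧ ¬S) ∨ (((P ∧ Q) ∧ ¬R) ∧ S)) ∨ (((P ∧ Q) ∧ R) ∧ S))

The 0-rows are (1,1,0,0), (1,1,0,1), (1,1,1,1). Take each as a conjunction (P·Q·¬R·¬S, P·Q·¬R·S, P·Q·R·S), form their disjunction, and complement — that gives a formula that is 1 everywhere F is.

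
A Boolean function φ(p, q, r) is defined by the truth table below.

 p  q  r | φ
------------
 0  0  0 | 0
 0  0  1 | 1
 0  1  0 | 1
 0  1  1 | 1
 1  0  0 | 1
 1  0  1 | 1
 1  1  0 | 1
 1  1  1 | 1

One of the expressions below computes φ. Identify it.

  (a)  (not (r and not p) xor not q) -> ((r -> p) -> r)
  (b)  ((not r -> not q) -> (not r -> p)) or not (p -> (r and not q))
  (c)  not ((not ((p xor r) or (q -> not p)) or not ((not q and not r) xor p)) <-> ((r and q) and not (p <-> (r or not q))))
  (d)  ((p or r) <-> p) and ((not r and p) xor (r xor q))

b

(a) fails at (0,0,0): the formula yields 1, φ is 0.
(c) fails at (0,1,1): the formula yields 0, φ is 1.
(d) fails at (0,0,1): the formula yields 0, φ is 1.
That leaves (b). Evaluating it on every row reproduces the table of φ exactly.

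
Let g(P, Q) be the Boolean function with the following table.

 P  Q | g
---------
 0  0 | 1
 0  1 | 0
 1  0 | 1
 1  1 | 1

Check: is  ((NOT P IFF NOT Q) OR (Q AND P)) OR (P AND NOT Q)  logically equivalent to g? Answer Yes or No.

Check the formula against g row by row:
  P=0, Q=0: formula gives 1, g = 1 ✓
  P=0, Q=1: formula gives 0, g = 0 ✓
  P=1, Q=0: formula gives 1, g = 1 ✓
  P=1, Q=1: formula gives 1, g = 1 ✓
Every row agrees, so the formula is equivalent.

Yes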